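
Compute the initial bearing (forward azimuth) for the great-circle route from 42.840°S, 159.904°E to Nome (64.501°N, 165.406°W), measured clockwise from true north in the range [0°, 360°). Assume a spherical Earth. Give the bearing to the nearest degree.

Δλ = -165.406 − 159.904 = -325.310°; wrapped into (−180°, 180°]: 34.690°.
θ = atan2( sin Δλ · cos φ₂ , cos φ₁ · sin φ₂ − sin φ₁ · cos φ₂ · cos Δλ )
  = atan2(0.24501, 0.90252) = 15.188° → normalised to [0°, 360°): 15.188°.

15°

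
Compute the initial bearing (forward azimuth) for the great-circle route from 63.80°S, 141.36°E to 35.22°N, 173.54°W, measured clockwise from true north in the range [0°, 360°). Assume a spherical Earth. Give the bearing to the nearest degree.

Δλ = -173.54 − 141.36 = -314.90°; wrapped into (−180°, 180°]: 45.10°.
θ = atan2( sin Δλ · cos φ₂ , cos φ₁ · sin φ₂ − sin φ₁ · cos φ₂ · cos Δλ )
  = atan2(0.57867, 0.77203) = 36.853° → normalised to [0°, 360°): 36.853°.

37°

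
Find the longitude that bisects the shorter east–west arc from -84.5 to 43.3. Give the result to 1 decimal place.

-20.6°

Signed shortest Δλ from -84.5° to +43.3° is +127.8°.
Midpoint longitude = -84.5° + (+127.8°)/2 = -84.5° + 63.9° = -20.6°.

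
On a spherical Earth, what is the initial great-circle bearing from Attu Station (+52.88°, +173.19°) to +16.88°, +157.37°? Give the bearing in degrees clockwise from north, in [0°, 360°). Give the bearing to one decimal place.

Δλ = 157.37 − 173.19 = -15.82°.
θ = atan2( sin Δλ · cos φ₂ , cos φ₁ · sin φ₂ − sin φ₁ · cos φ₂ · cos Δλ )
  = atan2(-0.26087, -0.55888) = -154.978° → normalised to [0°, 360°): 205.022°.

205.0°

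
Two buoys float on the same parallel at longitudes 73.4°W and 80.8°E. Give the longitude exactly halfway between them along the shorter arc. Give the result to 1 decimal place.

3.7°E

Signed shortest Δλ from -73.4° to +80.8° is +154.2°.
Midpoint longitude = -73.4° + (+154.2°)/2 = -73.4° + 77.1° = +3.7°.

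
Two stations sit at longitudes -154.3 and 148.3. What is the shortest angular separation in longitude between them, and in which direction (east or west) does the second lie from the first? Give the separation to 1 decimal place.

Raw difference: 148.3 − -154.3 = 302.6°.
Normalise into (−180°, 180°]: 302.6° − 360° = -57.4°.
Negative ⇒ the second point lies to the west; separation 57.4°.

57.4° west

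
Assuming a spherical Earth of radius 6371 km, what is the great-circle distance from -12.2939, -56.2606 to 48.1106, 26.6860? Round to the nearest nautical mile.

5674 nmi

Δλ = 26.6860 − -56.2606 = 82.9466°.
Δφ = 48.1106 − -12.2939 = 60.4045°.
a = sin²(Δφ/2) + cos φ₁ · cos φ₂ · sin²(Δλ/2) = 0.539200.
c = 2·atan2(√a, √(1−a)) = 1.64928 rad → d = 6371·c ≈ 10507.55 km ≈ 5673.62 nmi.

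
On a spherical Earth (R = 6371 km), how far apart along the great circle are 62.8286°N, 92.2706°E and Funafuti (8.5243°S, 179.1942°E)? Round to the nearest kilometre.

Δλ = 179.1942 − 92.2706 = 86.9236°.
Δφ = -8.5243 − 62.8286 = -71.3529°.
a = sin²(Δφ/2) + cos φ₁ · cos φ₂ · sin²(Δλ/2) = 0.553817.
c = 2·atan2(√a, √(1−a)) = 1.67864 rad → d = 6371·c ≈ 10694.61 km.

10695 km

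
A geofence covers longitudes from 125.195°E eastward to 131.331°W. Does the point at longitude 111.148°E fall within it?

No

Band width going east from +125.195° to -131.331°: ((-131.331 − 125.195) mod 360) = 103.474°.
Offset of +111.148° east of the west edge: ((111.148 − 125.195) mod 360) = 345.953°.
345.953° > 103.474° ⇒ outside.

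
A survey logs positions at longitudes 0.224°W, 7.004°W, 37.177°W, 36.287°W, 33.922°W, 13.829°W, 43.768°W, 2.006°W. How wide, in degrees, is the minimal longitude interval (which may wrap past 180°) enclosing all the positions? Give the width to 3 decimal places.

Sort the longitudes: -43.768°, -37.177°, -36.287°, -33.922°, -13.829°, -7.004°, -2.006°, -0.224°.
Eastward gaps between consecutive values (wrapping around): 6.591°, 0.890°, 2.365°, 20.093°, 6.825°, 4.998°, 1.782°, 316.456°.
Largest gap = 316.456° ⇒ minimal covering band is its complement: 360° − 316.456° = 43.544°.
Band runs from -43.768° eastward to -0.224°.

43.544°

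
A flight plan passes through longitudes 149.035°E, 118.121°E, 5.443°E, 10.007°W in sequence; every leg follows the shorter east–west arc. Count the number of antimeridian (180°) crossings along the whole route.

Leg 1: +149.035° → +118.121°, shortest Δλ = -30.914° (west) — does not cross 180°.
Leg 2: +118.121° → +5.443°, shortest Δλ = -112.678° (west) — does not cross 180°.
Leg 3: +5.443° → -10.007°, shortest Δλ = -15.45° (west) — does not cross 180°.
Total crossings: 0.

0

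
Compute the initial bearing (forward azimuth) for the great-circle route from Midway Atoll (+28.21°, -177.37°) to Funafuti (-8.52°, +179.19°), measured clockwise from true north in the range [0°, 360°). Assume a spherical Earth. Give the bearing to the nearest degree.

Δλ = 179.19 − -177.37 = 356.56°; wrapped into (−180°, 180°]: -3.44°.
θ = atan2( sin Δλ · cos φ₂ , cos φ₁ · sin φ₂ − sin φ₁ · cos φ₂ · cos Δλ )
  = atan2(-0.05934, -0.59720) = -174.325° → normalised to [0°, 360°): 185.675°.

186°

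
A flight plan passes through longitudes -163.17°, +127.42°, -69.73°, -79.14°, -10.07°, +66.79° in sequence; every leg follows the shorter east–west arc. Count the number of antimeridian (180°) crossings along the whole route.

Leg 1: -163.17° → +127.42°, shortest Δλ = -69.41° (west) — crosses 180°.
Leg 2: +127.42° → -69.73°, shortest Δλ = 162.85° (east) — crosses 180°.
Leg 3: -69.73° → -79.14°, shortest Δλ = -9.41° (west) — does not cross 180°.
Leg 4: -79.14° → -10.07°, shortest Δλ = 69.07° (east) — does not cross 180°.
Leg 5: -10.07° → +66.79°, shortest Δλ = 76.86° (east) — does not cross 180°.
Total crossings: 2.

2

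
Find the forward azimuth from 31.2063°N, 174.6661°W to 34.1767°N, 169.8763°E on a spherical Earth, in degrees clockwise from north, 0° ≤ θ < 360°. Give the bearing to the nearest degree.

287°

Δλ = 169.8763 − -174.6661 = 344.5424°; wrapped into (−180°, 180°]: -15.4576°.
θ = atan2( sin Δλ · cos φ₂ , cos φ₁ · sin φ₂ − sin φ₁ · cos φ₂ · cos Δλ )
  = atan2(-0.22050, 0.06733) = -73.021° → normalised to [0°, 360°): 286.979°.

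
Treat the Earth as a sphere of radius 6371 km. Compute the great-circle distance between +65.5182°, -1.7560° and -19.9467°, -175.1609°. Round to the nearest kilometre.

14925 km

Δλ = -175.1609 − -1.7560 = -173.4049°.
Δφ = -19.9467 − 65.5182 = -85.4649°.
a = sin²(Δφ/2) + cos φ₁ · cos φ₂ · sin²(Δλ/2) = 0.848720.
c = 2·atan2(√a, √(1−a)) = 2.34262 rad → d = 6371·c ≈ 14924.81 km.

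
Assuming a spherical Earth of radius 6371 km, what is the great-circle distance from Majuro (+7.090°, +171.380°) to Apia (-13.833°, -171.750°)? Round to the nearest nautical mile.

Δλ = -171.750 − 171.380 = -343.130°; wrapped into (−180°, 180°]: 16.870°.
Δφ = -13.833 − 7.090 = -20.923°.
a = sin²(Δφ/2) + cos φ₁ · cos φ₂ · sin²(Δλ/2) = 0.053703.
c = 2·atan2(√a, √(1−a)) = 0.46773 rad → d = 6371·c ≈ 2979.90 km ≈ 1609.02 nmi.

1609 nmi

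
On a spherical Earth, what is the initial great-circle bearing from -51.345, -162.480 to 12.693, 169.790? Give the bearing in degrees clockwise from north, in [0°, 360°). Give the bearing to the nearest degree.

Δλ = 169.790 − -162.480 = 332.270°; wrapped into (−180°, 180°]: -27.730°.
θ = atan2( sin Δλ · cos φ₂ , cos φ₁ · sin φ₂ − sin φ₁ · cos φ₂ · cos Δλ )
  = atan2(-0.45393, 0.81159) = -29.219° → normalised to [0°, 360°): 330.781°.

331°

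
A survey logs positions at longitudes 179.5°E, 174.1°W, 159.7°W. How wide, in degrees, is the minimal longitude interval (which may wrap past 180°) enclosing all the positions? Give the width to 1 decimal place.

Sort the longitudes: -174.1°, -159.7°, +179.5°.
Eastward gaps between consecutive values (wrapping around): 14.4°, 339.2°, 6.4°.
Largest gap = 339.2° ⇒ minimal covering band is its complement: 360° − 339.2° = 20.8°.
Band runs from +179.5° eastward to -159.7°, crossing the antimeridian.

20.8°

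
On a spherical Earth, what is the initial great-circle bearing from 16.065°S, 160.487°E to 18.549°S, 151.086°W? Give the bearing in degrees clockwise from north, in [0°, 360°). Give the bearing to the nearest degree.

101°

Δλ = -151.086 − 160.487 = -311.573°; wrapped into (−180°, 180°]: 48.427°.
θ = atan2( sin Δλ · cos φ₂ , cos φ₁ · sin φ₂ − sin φ₁ · cos φ₂ · cos Δλ )
  = atan2(0.70925, -0.13160) = 100.512° → normalised to [0°, 360°): 100.512°.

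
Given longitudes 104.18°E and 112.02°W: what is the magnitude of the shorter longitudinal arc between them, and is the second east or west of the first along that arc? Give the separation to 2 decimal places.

Raw difference: -112.02 − 104.18 = -216.2°.
Normalise into (−180°, 180°]: -216.2° + 360° = 143.8°.
Positive ⇒ the second point lies to the east; separation 143.80°.

143.80° east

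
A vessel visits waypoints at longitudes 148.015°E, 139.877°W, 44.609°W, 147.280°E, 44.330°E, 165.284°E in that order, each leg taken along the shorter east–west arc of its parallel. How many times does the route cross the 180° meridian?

2

Leg 1: +148.015° → -139.877°, shortest Δλ = 72.108° (east) — crosses 180°.
Leg 2: -139.877° → -44.609°, shortest Δλ = 95.268° (east) — does not cross 180°.
Leg 3: -44.609° → +147.280°, shortest Δλ = -168.111° (west) — crosses 180°.
Leg 4: +147.280° → +44.330°, shortest Δλ = -102.95° (west) — does not cross 180°.
Leg 5: +44.330° → +165.284°, shortest Δλ = 120.954° (east) — does not cross 180°.
Total crossings: 2.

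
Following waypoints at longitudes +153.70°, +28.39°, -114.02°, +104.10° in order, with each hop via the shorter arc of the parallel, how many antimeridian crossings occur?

Leg 1: +153.70° → +28.39°, shortest Δλ = -125.31° (west) — does not cross 180°.
Leg 2: +28.39° → -114.02°, shortest Δλ = -142.41° (west) — does not cross 180°.
Leg 3: -114.02° → +104.10°, shortest Δλ = -141.88° (west) — crosses 180°.
Total crossings: 1.

1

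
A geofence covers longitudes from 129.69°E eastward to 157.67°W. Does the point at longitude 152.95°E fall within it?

Band width going east from +129.69° to -157.67°: ((-157.67 − 129.69) mod 360) = 72.64°.
Offset of +152.95° east of the west edge: ((152.95 − 129.69) mod 360) = 23.26°.
23.26° ≤ 72.64° ⇒ inside.

Yes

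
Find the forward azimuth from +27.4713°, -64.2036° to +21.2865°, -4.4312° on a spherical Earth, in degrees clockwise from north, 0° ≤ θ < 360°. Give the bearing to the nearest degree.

Δλ = -4.4312 − -64.2036 = 59.7724°.
θ = atan2( sin Δλ · cos φ₂ , cos φ₁ · sin φ₂ − sin φ₁ · cos φ₂ · cos Δλ )
  = atan2(0.80509, 0.10570) = 82.520° → normalised to [0°, 360°): 82.520°.

83°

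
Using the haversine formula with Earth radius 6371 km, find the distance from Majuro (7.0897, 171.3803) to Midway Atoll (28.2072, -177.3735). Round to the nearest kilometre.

Δλ = -177.3735 − 171.3803 = -348.7538°; wrapped into (−180°, 180°]: 11.2462°.
Δφ = 28.2072 − 7.0897 = 21.1175°.
a = sin²(Δφ/2) + cos φ₁ · cos φ₂ · sin²(Δλ/2) = 0.041974.
c = 2·atan2(√a, √(1−a)) = 0.41267 rad → d = 6371·c ≈ 2629.15 km.

2629 km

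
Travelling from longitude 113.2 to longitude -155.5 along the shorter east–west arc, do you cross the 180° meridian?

Naïve |-155.5 − 113.2| = 268.7° > 180°, so the shorter arc goes the other way round — across 180°.
Signed shortest Δλ = ((-155.5 − 113.2 + 180) mod 360) − 180 = 91.3°.
Going east by 91.3° from +113.2° passes through 180° before reaching -155.5°.

Yes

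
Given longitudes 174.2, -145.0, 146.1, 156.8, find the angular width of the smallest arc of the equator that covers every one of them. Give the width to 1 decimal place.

68.9°

Sort the longitudes: -145.0°, +146.1°, +156.8°, +174.2°.
Eastward gaps between consecutive values (wrapping around): 291.1°, 10.7°, 17.4°, 40.8°.
Largest gap = 291.1° ⇒ minimal covering band is its complement: 360° − 291.1° = 68.9°.
Band runs from +146.1° eastward to -145.0°, crossing the antimeridian.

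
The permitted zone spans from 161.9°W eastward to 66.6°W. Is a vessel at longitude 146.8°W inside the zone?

Band width going east from -161.9° to -66.6°: ((-66.6 − -161.9) mod 360) = 95.3°.
Offset of -146.8° east of the west edge: ((-146.8 − -161.9) mod 360) = 15.1°.
15.1° ≤ 95.3° ⇒ inside.

Yes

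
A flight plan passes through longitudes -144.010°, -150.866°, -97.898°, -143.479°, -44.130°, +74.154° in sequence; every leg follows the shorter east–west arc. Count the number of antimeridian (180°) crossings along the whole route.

0

Leg 1: -144.010° → -150.866°, shortest Δλ = -6.856° (west) — does not cross 180°.
Leg 2: -150.866° → -97.898°, shortest Δλ = 52.968° (east) — does not cross 180°.
Leg 3: -97.898° → -143.479°, shortest Δλ = -45.581° (west) — does not cross 180°.
Leg 4: -143.479° → -44.130°, shortest Δλ = 99.349° (east) — does not cross 180°.
Leg 5: -44.130° → +74.154°, shortest Δλ = 118.284° (east) — does not cross 180°.
Total crossings: 0.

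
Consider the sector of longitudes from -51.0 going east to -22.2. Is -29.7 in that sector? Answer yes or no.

Band width going east from -51.0° to -22.2°: ((-22.2 − -51.0) mod 360) = 28.8°.
Offset of -29.7° east of the west edge: ((-29.7 − -51.0) mod 360) = 21.3°.
21.3° ≤ 28.8° ⇒ inside.

Yes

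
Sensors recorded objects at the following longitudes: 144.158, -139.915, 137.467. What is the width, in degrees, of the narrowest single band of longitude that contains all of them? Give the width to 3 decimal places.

Sort the longitudes: -139.915°, +137.467°, +144.158°.
Eastward gaps between consecutive values (wrapping around): 277.382°, 6.691°, 75.927°.
Largest gap = 277.382° ⇒ minimal covering band is its complement: 360° − 277.382° = 82.618°.
Band runs from +137.467° eastward to -139.915°, crossing the antimeridian.

82.618°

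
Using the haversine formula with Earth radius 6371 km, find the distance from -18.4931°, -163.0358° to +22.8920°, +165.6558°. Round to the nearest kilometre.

Δλ = 165.6558 − -163.0358 = 328.6916°; wrapped into (−180°, 180°]: -31.3084°.
Δφ = 22.8920 − -18.4931 = 41.3851°.
a = sin²(Δφ/2) + cos φ₁ · cos φ₂ · sin²(Δλ/2) = 0.188469.
c = 2·atan2(√a, √(1−a)) = 0.89815 rad → d = 6371·c ≈ 5722.08 km.

5722 km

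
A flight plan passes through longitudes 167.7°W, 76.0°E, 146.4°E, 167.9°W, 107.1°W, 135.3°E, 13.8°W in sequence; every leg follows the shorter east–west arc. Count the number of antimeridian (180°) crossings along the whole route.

3

Leg 1: -167.7° → +76.0°, shortest Δλ = -116.3° (west) — crosses 180°.
Leg 2: +76.0° → +146.4°, shortest Δλ = 70.4° (east) — does not cross 180°.
Leg 3: +146.4° → -167.9°, shortest Δλ = 45.7° (east) — crosses 180°.
Leg 4: -167.9° → -107.1°, shortest Δλ = 60.8° (east) — does not cross 180°.
Leg 5: -107.1° → +135.3°, shortest Δλ = -117.6° (west) — crosses 180°.
Leg 6: +135.3° → -13.8°, shortest Δλ = -149.1° (west) — does not cross 180°.
Total crossings: 3.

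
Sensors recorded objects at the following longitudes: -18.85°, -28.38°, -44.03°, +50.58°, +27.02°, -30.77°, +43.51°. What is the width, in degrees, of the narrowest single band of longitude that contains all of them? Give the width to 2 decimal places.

Sort the longitudes: -44.03°, -30.77°, -28.38°, -18.85°, +27.02°, +43.51°, +50.58°.
Eastward gaps between consecutive values (wrapping around): 13.26°, 2.39°, 9.53°, 45.87°, 16.49°, 7.07°, 265.39°.
Largest gap = 265.39° ⇒ minimal covering band is its complement: 360° − 265.39° = 94.61°.
Band runs from -44.03° eastward to +50.58°.

94.61°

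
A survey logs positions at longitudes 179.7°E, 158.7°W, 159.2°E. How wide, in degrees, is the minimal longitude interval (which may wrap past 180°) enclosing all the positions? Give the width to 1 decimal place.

42.1°

Sort the longitudes: -158.7°, +159.2°, +179.7°.
Eastward gaps between consecutive values (wrapping around): 317.9°, 20.5°, 21.6°.
Largest gap = 317.9° ⇒ minimal covering band is its complement: 360° − 317.9° = 42.1°.
Band runs from +159.2° eastward to -158.7°, crossing the antimeridian.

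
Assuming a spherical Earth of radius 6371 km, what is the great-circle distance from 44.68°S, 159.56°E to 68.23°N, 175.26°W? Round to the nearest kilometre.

Δλ = -175.26 − 159.56 = -334.82°; wrapped into (−180°, 180°]: 25.18°.
Δφ = 68.23 − -44.68 = 112.91°.
a = sin²(Δφ/2) + cos φ₁ · cos φ₂ · sin²(Δλ/2) = 0.707172.
c = 2·atan2(√a, √(1−a)) = 1.99802 rad → d = 6371·c ≈ 12729.37 km.

12729 km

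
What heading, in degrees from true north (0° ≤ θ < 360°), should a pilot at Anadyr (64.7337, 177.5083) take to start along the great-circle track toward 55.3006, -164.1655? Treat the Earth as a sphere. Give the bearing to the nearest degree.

Δλ = -164.1655 − 177.5083 = -341.6738°; wrapped into (−180°, 180°]: 18.3262°.
θ = atan2( sin Δλ · cos φ₂ , cos φ₁ · sin φ₂ − sin φ₁ · cos φ₂ · cos Δλ )
  = atan2(0.17899, -0.13779) = 127.588° → normalised to [0°, 360°): 127.588°.

128°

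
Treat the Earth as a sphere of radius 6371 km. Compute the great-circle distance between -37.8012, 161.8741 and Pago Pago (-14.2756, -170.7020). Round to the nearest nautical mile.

Δλ = -170.7020 − 161.8741 = -332.5761°; wrapped into (−180°, 180°]: 27.4239°.
Δφ = -14.2756 − -37.8012 = 23.5256°.
a = sin²(Δφ/2) + cos φ₁ · cos φ₂ · sin²(Δλ/2) = 0.084585.
c = 2·atan2(√a, √(1−a)) = 0.59020 rad → d = 6371·c ≈ 3760.16 km ≈ 2030.32 nmi.

2030 nmi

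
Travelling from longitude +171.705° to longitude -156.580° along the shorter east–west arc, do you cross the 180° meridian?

Yes

Naïve |-156.580 − 171.705| = 328.285° > 180°, so the shorter arc goes the other way round — across 180°.
Signed shortest Δλ = ((-156.580 − 171.705 + 180) mod 360) − 180 = 31.715°.
Going east by 31.715° from +171.705° passes through 180° before reaching -156.580°.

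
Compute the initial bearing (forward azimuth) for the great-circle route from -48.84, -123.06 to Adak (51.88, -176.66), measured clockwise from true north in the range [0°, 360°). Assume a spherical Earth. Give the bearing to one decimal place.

Δλ = -176.66 − -123.06 = -53.60°.
θ = atan2( sin Δλ · cos φ₂ , cos φ₁ · sin φ₂ − sin φ₁ · cos φ₂ · cos Δλ )
  = atan2(-0.49687, 0.79359) = -32.051° → normalised to [0°, 360°): 327.949°.

327.9°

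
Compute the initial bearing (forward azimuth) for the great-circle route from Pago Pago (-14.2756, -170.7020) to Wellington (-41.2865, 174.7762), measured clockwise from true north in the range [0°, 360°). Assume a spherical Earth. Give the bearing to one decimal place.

Δλ = 174.7762 − -170.7020 = 345.4782°; wrapped into (−180°, 180°]: -14.5218°.
θ = atan2( sin Δλ · cos φ₂ , cos φ₁ · sin φ₂ − sin φ₁ · cos φ₂ · cos Δλ )
  = atan2(-0.18842, -0.46008) = -157.729° → normalised to [0°, 360°): 202.271°.

202.3°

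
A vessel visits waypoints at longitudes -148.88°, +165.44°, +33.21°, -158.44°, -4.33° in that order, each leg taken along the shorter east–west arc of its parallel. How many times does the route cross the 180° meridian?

Leg 1: -148.88° → +165.44°, shortest Δλ = -45.68° (west) — crosses 180°.
Leg 2: +165.44° → +33.21°, shortest Δλ = -132.23° (west) — does not cross 180°.
Leg 3: +33.21° → -158.44°, shortest Δλ = 168.35° (east) — crosses 180°.
Leg 4: -158.44° → -4.33°, shortest Δλ = 154.11° (east) — does not cross 180°.
Total crossings: 2.

2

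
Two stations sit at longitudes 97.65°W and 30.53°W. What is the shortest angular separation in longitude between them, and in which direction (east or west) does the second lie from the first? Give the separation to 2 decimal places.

67.12° east

Raw difference: -30.53 − -97.65 = 67.12°.
Normalise into (−180°, 180°]: 67.12° stays 67.12°.
Positive ⇒ the second point lies to the east; separation 67.12°.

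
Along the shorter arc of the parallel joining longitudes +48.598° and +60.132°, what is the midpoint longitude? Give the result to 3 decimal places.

+54.365°

Signed shortest Δλ from +48.598° to +60.132° is +11.534°.
Midpoint longitude = +48.598° + (+11.534°)/2 = +48.598° + 5.767° = +54.365°.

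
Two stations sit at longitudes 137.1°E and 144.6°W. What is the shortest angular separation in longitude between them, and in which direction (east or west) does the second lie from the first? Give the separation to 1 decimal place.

78.3° east

Raw difference: -144.6 − 137.1 = -281.7°.
Normalise into (−180°, 180°]: -281.7° + 360° = 78.3°.
Positive ⇒ the second point lies to the east; separation 78.3°.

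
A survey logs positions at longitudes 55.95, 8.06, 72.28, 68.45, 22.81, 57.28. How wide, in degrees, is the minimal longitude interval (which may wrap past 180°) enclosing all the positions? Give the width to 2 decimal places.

64.22°

Sort the longitudes: +8.06°, +22.81°, +55.95°, +57.28°, +68.45°, +72.28°.
Eastward gaps between consecutive values (wrapping around): 14.75°, 33.14°, 1.33°, 11.17°, 3.83°, 295.78°.
Largest gap = 295.78° ⇒ minimal covering band is its complement: 360° − 295.78° = 64.22°.
Band runs from +8.06° eastward to +72.28°.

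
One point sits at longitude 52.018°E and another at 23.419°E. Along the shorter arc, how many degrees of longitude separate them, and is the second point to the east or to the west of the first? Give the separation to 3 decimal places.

28.599° west

Raw difference: 23.419 − 52.018 = -28.599°.
Normalise into (−180°, 180°]: -28.599° stays -28.599°.
Negative ⇒ the second point lies to the west; separation 28.599°.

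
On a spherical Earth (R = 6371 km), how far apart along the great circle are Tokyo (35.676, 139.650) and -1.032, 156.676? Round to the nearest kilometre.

Δλ = 156.676 − 139.650 = 17.026°.
Δφ = -1.032 − 35.676 = -36.708°.
a = sin²(Δφ/2) + cos φ₁ · cos φ₂ · sin²(Δλ/2) = 0.116952.
c = 2·atan2(√a, √(1−a)) = 0.69805 rad → d = 6371·c ≈ 4447.29 km.

4447 km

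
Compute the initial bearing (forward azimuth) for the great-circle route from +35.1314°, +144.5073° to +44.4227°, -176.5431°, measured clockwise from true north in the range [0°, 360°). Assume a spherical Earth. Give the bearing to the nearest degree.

61°

Δλ = -176.5431 − 144.5073 = -321.0504°; wrapped into (−180°, 180°]: 38.9496°.
θ = atan2( sin Δλ · cos φ₂ , cos φ₁ · sin φ₂ − sin φ₁ · cos φ₂ · cos Δλ )
  = atan2(0.44897, 0.25282) = 60.616° → normalised to [0°, 360°): 60.616°.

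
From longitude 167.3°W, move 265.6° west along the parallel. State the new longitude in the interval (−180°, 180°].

72.9°W

Start at -167.3°; shift −265.6° → -432.9°.
-432.9° lies outside (−180°, 180°]; add 360° → -72.9°.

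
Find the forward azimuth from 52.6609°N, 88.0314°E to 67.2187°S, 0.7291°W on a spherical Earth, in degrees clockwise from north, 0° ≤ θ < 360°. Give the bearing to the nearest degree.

214°

Δλ = -0.7291 − 88.0314 = -88.7605°.
θ = atan2( sin Δλ · cos φ₂ , cos φ₁ · sin φ₂ − sin φ₁ · cos φ₂ · cos Δλ )
  = atan2(-0.38712, -0.56587) = -145.623° → normalised to [0°, 360°): 214.377°.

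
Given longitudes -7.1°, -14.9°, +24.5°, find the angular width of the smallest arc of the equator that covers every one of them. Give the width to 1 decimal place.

Sort the longitudes: -14.9°, -7.1°, +24.5°.
Eastward gaps between consecutive values (wrapping around): 7.8°, 31.6°, 320.6°.
Largest gap = 320.6° ⇒ minimal covering band is its complement: 360° − 320.6° = 39.4°.
Band runs from -14.9° eastward to +24.5°.

39.4°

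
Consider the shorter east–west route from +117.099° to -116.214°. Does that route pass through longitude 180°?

Yes

Naïve |-116.214 − 117.099| = 233.313° > 180°, so the shorter arc goes the other way round — across 180°.
Signed shortest Δλ = ((-116.214 − 117.099 + 180) mod 360) − 180 = 126.687°.
Going east by 126.687° from +117.099° passes through 180° before reaching -116.214°.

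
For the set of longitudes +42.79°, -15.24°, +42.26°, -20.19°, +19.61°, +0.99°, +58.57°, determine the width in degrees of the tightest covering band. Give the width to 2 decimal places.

Sort the longitudes: -20.19°, -15.24°, +0.99°, +19.61°, +42.26°, +42.79°, +58.57°.
Eastward gaps between consecutive values (wrapping around): 4.95°, 16.23°, 18.62°, 22.65°, 0.53°, 15.78°, 281.24°.
Largest gap = 281.24° ⇒ minimal covering band is its complement: 360° − 281.24° = 78.76°.
Band runs from -20.19° eastward to +58.57°.

78.76°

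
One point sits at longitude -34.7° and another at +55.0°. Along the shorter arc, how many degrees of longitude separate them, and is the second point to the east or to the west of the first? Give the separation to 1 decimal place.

89.7° east

Raw difference: 55.0 − -34.7 = 89.7°.
Normalise into (−180°, 180°]: 89.7° stays 89.7°.
Positive ⇒ the second point lies to the east; separation 89.7°.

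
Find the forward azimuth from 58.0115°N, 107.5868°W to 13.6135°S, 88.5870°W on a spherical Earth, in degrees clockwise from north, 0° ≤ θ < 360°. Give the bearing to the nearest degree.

Δλ = -88.5870 − -107.5868 = 18.9998°.
θ = atan2( sin Δλ · cos φ₂ , cos φ₁ · sin φ₂ − sin φ₁ · cos φ₂ · cos Δλ )
  = atan2(0.31642, -0.90410) = 160.711° → normalised to [0°, 360°): 160.711°.

161°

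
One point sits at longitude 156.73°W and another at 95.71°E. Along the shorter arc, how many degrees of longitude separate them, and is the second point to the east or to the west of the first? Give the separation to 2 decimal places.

Raw difference: 95.71 − -156.73 = 252.44°.
Normalise into (−180°, 180°]: 252.44° − 360° = -107.56°.
Negative ⇒ the second point lies to the west; separation 107.56°.

107.56° west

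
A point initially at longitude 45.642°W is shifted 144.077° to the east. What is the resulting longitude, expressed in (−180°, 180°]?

Start at -45.642°; shift +144.077° → +98.435°.
+98.435° already lies in (−180°, 180°].

98.435°E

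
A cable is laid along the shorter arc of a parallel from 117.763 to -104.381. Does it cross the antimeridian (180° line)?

Naïve |-104.381 − 117.763| = 222.144° > 180°, so the shorter arc goes the other way round — across 180°.
Signed shortest Δλ = ((-104.381 − 117.763 + 180) mod 360) − 180 = 137.856°.
Going east by 137.856° from +117.763° passes through 180° before reaching -104.381°.

Yes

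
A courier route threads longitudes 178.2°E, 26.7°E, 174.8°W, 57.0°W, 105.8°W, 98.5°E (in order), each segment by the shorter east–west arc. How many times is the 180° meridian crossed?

Leg 1: +178.2° → +26.7°, shortest Δλ = -151.5° (west) — does not cross 180°.
Leg 2: +26.7° → -174.8°, shortest Δλ = 158.5° (east) — crosses 180°.
Leg 3: -174.8° → -57.0°, shortest Δλ = 117.8° (east) — does not cross 180°.
Leg 4: -57.0° → -105.8°, shortest Δλ = -48.8° (west) — does not cross 180°.
Leg 5: -105.8° → +98.5°, shortest Δλ = -155.7° (west) — crosses 180°.
Total crossings: 2.

2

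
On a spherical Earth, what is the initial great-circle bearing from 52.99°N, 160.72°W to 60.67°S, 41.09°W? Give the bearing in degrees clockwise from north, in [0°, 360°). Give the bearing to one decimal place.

Δλ = -41.09 − -160.72 = 119.63°.
θ = atan2( sin Δλ · cos φ₂ , cos φ₁ · sin φ₂ − sin φ₁ · cos φ₂ · cos Δλ )
  = atan2(0.42579, -0.33141) = 127.895° → normalised to [0°, 360°): 127.895°.

127.9°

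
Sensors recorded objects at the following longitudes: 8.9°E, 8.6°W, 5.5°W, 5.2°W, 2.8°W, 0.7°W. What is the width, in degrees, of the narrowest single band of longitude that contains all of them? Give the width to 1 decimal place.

Sort the longitudes: -8.6°, -5.5°, -5.2°, -2.8°, -0.7°, +8.9°.
Eastward gaps between consecutive values (wrapping around): 3.1°, 0.3°, 2.4°, 2.1°, 9.6°, 342.5°.
Largest gap = 342.5° ⇒ minimal covering band is its complement: 360° − 342.5° = 17.5°.
Band runs from -8.6° eastward to +8.9°.

17.5°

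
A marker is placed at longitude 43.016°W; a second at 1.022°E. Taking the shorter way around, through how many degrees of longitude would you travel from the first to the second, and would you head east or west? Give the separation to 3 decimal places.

Raw difference: 1.022 − -43.016 = 44.038°.
Normalise into (−180°, 180°]: 44.038° stays 44.038°.
Positive ⇒ the second point lies to the east; separation 44.038°.

44.038° east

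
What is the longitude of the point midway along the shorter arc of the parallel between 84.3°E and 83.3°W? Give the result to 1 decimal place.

0.5°E

Signed shortest Δλ from +84.3° to -83.3° is -167.6°.
Midpoint longitude = +84.3° + (-167.6°)/2 = +84.3° − 83.8° = +0.5°.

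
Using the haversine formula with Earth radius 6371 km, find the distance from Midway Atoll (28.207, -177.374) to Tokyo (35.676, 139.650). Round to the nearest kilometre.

Δλ = 139.650 − -177.374 = 317.024°; wrapped into (−180°, 180°]: -42.976°.
Δφ = 35.676 − 28.207 = 7.469°.
a = sin²(Δφ/2) + cos φ₁ · cos φ₂ · sin²(Δλ/2) = 0.100297.
c = 2·atan2(√a, √(1−a)) = 0.64449 rad → d = 6371·c ≈ 4106.04 km.

4106 km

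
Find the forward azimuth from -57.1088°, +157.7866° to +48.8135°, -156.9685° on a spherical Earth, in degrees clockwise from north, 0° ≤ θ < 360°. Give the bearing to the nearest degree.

30°

Δλ = -156.9685 − 157.7866 = -314.7551°; wrapped into (−180°, 180°]: 45.2449°.
θ = atan2( sin Δλ · cos φ₂ , cos φ₁ · sin φ₂ − sin φ₁ · cos φ₂ · cos Δλ )
  = atan2(0.46762, 0.79800) = 30.370° → normalised to [0°, 360°): 30.370°.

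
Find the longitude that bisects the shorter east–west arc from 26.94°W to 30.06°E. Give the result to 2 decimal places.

Signed shortest Δλ from -26.94° to +30.06° is +57.00°.
Midpoint longitude = -26.94° + (+57.00°)/2 = -26.94° + 28.50° = +1.56°.

1.56°E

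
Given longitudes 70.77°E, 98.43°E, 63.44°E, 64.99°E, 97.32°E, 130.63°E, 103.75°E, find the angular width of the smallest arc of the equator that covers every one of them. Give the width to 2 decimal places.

67.19°

Sort the longitudes: +63.44°, +64.99°, +70.77°, +97.32°, +98.43°, +103.75°, +130.63°.
Eastward gaps between consecutive values (wrapping around): 1.55°, 5.78°, 26.55°, 1.11°, 5.32°, 26.88°, 292.81°.
Largest gap = 292.81° ⇒ minimal covering band is its complement: 360° − 292.81° = 67.19°.
Band runs from +63.44° eastward to +130.63°.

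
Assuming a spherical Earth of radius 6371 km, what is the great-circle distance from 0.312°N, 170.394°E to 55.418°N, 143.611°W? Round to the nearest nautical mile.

Δλ = -143.611 − 170.394 = -314.005°; wrapped into (−180°, 180°]: 45.995°.
Δφ = 55.418 − 0.312 = 55.106°.
a = sin²(Δφ/2) + cos φ₁ · cos φ₂ · sin²(Δλ/2) = 0.300605.
c = 2·atan2(√a, √(1−a)) = 1.16060 rad → d = 6371·c ≈ 7394.17 km ≈ 3992.53 nmi.

3993 nmi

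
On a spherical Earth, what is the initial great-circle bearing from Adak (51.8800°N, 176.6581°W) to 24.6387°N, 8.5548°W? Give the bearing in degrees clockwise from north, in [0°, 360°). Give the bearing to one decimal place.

11.1°

Δλ = -8.5548 − -176.6581 = 168.1033°.
θ = atan2( sin Δλ · cos φ₂ , cos φ₁ · sin φ₂ − sin φ₁ · cos φ₂ · cos Δλ )
  = atan2(0.18738, 0.95709) = 11.077° → normalised to [0°, 360°): 11.077°.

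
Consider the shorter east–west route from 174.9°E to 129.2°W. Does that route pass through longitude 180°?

Naïve |-129.2 − 174.9| = 304.1° > 180°, so the shorter arc goes the other way round — across 180°.
Signed shortest Δλ = ((-129.2 − 174.9 + 180) mod 360) − 180 = 55.9°.
Going east by 55.9° from +174.9° passes through 180° before reaching -129.2°.

Yes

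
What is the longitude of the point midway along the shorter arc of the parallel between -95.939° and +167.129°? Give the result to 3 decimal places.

Signed shortest Δλ from -95.939° to +167.129° is -96.932°.
Midpoint longitude = -95.939° + (-96.932°)/2 = -95.939° − 48.466° = -144.405°.
(The naïve average (-95.939 + +167.129)/2 = 35.595° is on the wrong side of the globe.)

-144.405°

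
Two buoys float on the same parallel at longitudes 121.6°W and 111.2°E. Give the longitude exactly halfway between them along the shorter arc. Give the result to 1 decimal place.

174.8°E

Signed shortest Δλ from -121.6° to +111.2° is -127.2°.
Midpoint longitude = -121.6° + (-127.2°)/2 = -121.6° − 63.6° = -185.2°.
Normalise into (−180°, 180°]: +174.8°.
(The naïve average (-121.6 + +111.2)/2 = -5.2° is on the wrong side of the globe.)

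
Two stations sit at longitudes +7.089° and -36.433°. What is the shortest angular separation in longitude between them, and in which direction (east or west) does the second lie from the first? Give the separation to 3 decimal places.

Raw difference: -36.433 − 7.089 = -43.522°.
Normalise into (−180°, 180°]: -43.522° stays -43.522°.
Negative ⇒ the second point lies to the west; separation 43.522°.

43.522° west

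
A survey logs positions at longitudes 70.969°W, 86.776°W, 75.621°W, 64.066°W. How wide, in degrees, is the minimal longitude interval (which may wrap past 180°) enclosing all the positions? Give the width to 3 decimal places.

Sort the longitudes: -86.776°, -75.621°, -70.969°, -64.066°.
Eastward gaps between consecutive values (wrapping around): 11.155°, 4.652°, 6.903°, 337.290°.
Largest gap = 337.290° ⇒ minimal covering band is its complement: 360° − 337.290° = 22.710°.
Band runs from -86.776° eastward to -64.066°.

22.710°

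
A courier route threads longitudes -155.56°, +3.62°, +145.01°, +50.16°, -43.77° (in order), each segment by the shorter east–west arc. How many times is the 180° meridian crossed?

0

Leg 1: -155.56° → +3.62°, shortest Δλ = 159.18° (east) — does not cross 180°.
Leg 2: +3.62° → +145.01°, shortest Δλ = 141.39° (east) — does not cross 180°.
Leg 3: +145.01° → +50.16°, shortest Δλ = -94.85° (west) — does not cross 180°.
Leg 4: +50.16° → -43.77°, shortest Δλ = -93.93° (west) — does not cross 180°.
Total crossings: 0.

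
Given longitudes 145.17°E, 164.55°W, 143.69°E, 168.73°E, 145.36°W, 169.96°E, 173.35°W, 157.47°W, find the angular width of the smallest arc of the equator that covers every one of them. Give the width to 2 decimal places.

Sort the longitudes: -173.35°, -164.55°, -157.47°, -145.36°, +143.69°, +145.17°, +168.73°, +169.96°.
Eastward gaps between consecutive values (wrapping around): 8.80°, 7.08°, 12.11°, 289.05°, 1.48°, 23.56°, 1.23°, 16.69°.
Largest gap = 289.05° ⇒ minimal covering band is its complement: 360° − 289.05° = 70.95°.
Band runs from +143.69° eastward to -145.36°, crossing the antimeridian.

70.95°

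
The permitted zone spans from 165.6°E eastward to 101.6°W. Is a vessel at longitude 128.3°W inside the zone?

Yes

Band width going east from +165.6° to -101.6°: ((-101.6 − 165.6) mod 360) = 92.8°.
Offset of -128.3° east of the west edge: ((-128.3 − 165.6) mod 360) = 66.1°.
66.1° ≤ 92.8° ⇒ inside.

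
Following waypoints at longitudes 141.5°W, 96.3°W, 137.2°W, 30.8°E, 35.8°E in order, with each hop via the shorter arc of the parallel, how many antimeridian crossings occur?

0

Leg 1: -141.5° → -96.3°, shortest Δλ = 45.2° (east) — does not cross 180°.
Leg 2: -96.3° → -137.2°, shortest Δλ = -40.9° (west) — does not cross 180°.
Leg 3: -137.2° → +30.8°, shortest Δλ = 168.0° (east) — does not cross 180°.
Leg 4: +30.8° → +35.8°, shortest Δλ = 5.0° (east) — does not cross 180°.
Total crossings: 0.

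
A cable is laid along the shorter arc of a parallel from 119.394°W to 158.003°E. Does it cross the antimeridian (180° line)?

Naïve |158.003 − -119.394| = 277.397° > 180°, so the shorter arc goes the other way round — across 180°.
Signed shortest Δλ = ((158.003 − -119.394 + 180) mod 360) − 180 = -82.603°.
Going west by 82.603° from -119.394° passes through 180° before reaching +158.003°.

Yes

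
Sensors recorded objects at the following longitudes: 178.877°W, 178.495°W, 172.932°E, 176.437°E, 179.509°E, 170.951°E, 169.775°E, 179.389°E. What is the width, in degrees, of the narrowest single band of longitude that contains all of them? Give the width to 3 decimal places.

Sort the longitudes: -178.877°, -178.495°, +169.775°, +170.951°, +172.932°, +176.437°, +179.389°, +179.509°.
Eastward gaps between consecutive values (wrapping around): 0.382°, 348.270°, 1.176°, 1.981°, 3.505°, 2.952°, 0.120°, 1.614°.
Largest gap = 348.270° ⇒ minimal covering band is its complement: 360° − 348.270° = 11.730°.
Band runs from +169.775° eastward to -178.495°, crossing the antimeridian.

11.730°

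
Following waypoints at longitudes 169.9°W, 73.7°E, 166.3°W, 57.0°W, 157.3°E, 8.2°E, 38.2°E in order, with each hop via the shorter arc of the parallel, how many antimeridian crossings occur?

Leg 1: -169.9° → +73.7°, shortest Δλ = -116.4° (west) — crosses 180°.
Leg 2: +73.7° → -166.3°, shortest Δλ = 120.0° (east) — crosses 180°.
Leg 3: -166.3° → -57.0°, shortest Δλ = 109.3° (east) — does not cross 180°.
Leg 4: -57.0° → +157.3°, shortest Δλ = -145.7° (west) — crosses 180°.
Leg 5: +157.3° → +8.2°, shortest Δλ = -149.1° (west) — does not cross 180°.
Leg 6: +8.2° → +38.2°, shortest Δλ = 30.0° (east) — does not cross 180°.
Total crossings: 3.

3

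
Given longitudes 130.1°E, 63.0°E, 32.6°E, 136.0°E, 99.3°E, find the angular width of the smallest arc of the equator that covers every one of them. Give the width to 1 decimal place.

103.4°

Sort the longitudes: +32.6°, +63.0°, +99.3°, +130.1°, +136.0°.
Eastward gaps between consecutive values (wrapping around): 30.4°, 36.3°, 30.8°, 5.9°, 256.6°.
Largest gap = 256.6° ⇒ minimal covering band is its complement: 360° − 256.6° = 103.4°.
Band runs from +32.6° eastward to +136.0°.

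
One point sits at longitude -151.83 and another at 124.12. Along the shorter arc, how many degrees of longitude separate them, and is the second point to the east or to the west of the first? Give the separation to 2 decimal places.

Raw difference: 124.12 − -151.83 = 275.95°.
Normalise into (−180°, 180°]: 275.95° − 360° = -84.05°.
Negative ⇒ the second point lies to the west; separation 84.05°.

84.05° west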